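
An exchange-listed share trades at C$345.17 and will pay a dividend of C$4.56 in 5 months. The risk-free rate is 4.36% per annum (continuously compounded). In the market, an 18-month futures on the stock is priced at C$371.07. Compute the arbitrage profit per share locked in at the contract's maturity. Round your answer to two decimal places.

C$7.35 per share

PV(dividends) I = 4.56·e^(−0.0436·5/12) = 4.4779
Fair futures F* = (S − I)·e^(rT) = (345.17 − 4.4779)·e^0.065400 = 340.6921 × 1.067586 = 363.7181
Market C$371.07 > fair 363.7181: forward overpriced → cash-and-carry (borrow at r, buy the stock and collect the dividends, short the forward).
Profit at T = |F_mkt − F*| = |371.07 − 363.7181| = C$7.35 per share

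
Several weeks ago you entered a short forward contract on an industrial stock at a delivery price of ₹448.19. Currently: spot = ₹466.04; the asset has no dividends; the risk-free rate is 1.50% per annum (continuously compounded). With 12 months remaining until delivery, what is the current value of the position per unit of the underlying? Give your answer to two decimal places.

-₹24.52

Current fair forward for the remaining 12 months: F = S·e^(r·T), r = 0.0150
F = 466.04 · e^(0.0150 × 12/12) = 466.04 × 1.015113 = 473.0833
Value of long forward = (F − K)·e^(−rT) = (473.0833 − 448.19) · e^(−0.0150·12/12)
= 24.8933 × 0.985112 = 24.52
Short position value = −(long value) = -₹24.52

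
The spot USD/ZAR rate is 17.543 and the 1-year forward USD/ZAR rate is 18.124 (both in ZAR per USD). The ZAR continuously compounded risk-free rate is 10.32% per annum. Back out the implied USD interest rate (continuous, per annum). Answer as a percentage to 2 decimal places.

F = S·e^((r_ZAR − r_USD)T) ⇒ r_USD = r_ZAR − ln(F/S)/T
ln(18.124/17.543) = 0.032582; /(1) = 0.032582
r_USD = 0.1032 − 0.032582 = 0.070618
r_USD = 7.06%

7.06%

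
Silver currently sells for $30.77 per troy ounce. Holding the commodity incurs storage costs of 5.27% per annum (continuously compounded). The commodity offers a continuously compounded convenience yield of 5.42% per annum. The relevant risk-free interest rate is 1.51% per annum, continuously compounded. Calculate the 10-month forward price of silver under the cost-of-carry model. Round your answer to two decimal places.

$31.12 per troy ounce

Net carry = r + u − y = 0.0151 + 0.0527 − 0.0542 = 0.0136
F = S·e^((r+u−y)T) = 30.77 · e^(0.0136 × 10/12) = 30.77 · e^0.011333
= 30.77 × 1.011397 = $31.12 per troy ounce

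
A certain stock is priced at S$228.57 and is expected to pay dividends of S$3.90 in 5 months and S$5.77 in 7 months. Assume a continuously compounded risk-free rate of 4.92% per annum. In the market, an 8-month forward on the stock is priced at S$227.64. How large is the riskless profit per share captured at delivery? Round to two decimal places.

S$1.19 per share

PV(dividends) I = 3.90·e^(−0.0492·5/12) + 5.77·e^(−0.0492·7/12) = 9.4276
Fair forward F* = (S − I)·e^(rT) = (228.57 − 9.4276)·e^0.032800 = 219.1424 × 1.033344 = 226.4495
Market S$227.64 > fair 226.4495: forward overpriced → cash-and-carry (borrow at r, buy the stock and collect the dividends, short the forward).
Profit at T = |F_mkt − F*| = |227.64 − 226.4495| = S$1.19 per share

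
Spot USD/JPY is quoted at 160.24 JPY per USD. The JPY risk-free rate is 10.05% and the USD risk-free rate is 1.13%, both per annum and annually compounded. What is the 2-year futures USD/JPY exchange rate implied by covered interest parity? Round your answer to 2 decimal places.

189.75

By covered interest parity, F = S · (1+r_JPY)^T / (1+r_USD)^T
= 160.24 × 1.211100 / 1.022728 = 160.24 × 1.184186
F = 189.75 JPY per USD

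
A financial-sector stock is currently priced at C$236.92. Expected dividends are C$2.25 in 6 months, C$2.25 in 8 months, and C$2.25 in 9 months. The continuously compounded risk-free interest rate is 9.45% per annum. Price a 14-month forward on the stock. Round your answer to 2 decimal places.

C$257.44

PV(dividends) I = 2.25·e^(−0.0945·6/12) + 2.25·e^(−0.0945·8/12) + 2.25·e^(−0.0945·9/12)
I = 2.1462 + 2.1126 + 2.0961 = 6.3549
F = (S − I)·e^(rT) = (236.92 − 6.3549) · e^(0.0945·14/12)
= 230.5651 · e^0.110250 = 230.5651 × 1.116557 = C$257.44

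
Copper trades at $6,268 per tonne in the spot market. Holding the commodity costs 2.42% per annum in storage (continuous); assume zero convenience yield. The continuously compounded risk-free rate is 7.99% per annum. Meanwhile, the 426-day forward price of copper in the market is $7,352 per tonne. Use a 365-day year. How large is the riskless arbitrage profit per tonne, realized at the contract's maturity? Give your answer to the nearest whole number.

$274 per tonne

Fair forward: F* = S·e^(carry·T), with carry = (r + u) = 0.0799 + 0.0242 = 0.1041
F* = 6268 · e^(0.1041 × 426/365) = 6268 · e^0.121498 = 6268 × 1.129187 = $7077.7441
Market $7352 > fair $7077.7441: forward overpriced → cash-and-carry (buy spot, short the forward).
At maturity, profit = |F_mkt − F*| = |7352 − 7077.7441| = $274 per tonne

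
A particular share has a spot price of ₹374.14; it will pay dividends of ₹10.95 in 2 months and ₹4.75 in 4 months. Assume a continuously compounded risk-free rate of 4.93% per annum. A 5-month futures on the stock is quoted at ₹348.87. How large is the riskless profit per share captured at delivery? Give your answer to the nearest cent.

₹17.18 per share

PV(dividends) I = 10.95·e^(−0.0493·2/12) + 4.75·e^(−0.0493·4/12) = 15.5330
Fair futures F* = (S − I)·e^(rT) = (374.14 − 15.5330)·e^0.020542 = 358.6070 × 1.020754 = 366.0495
Market ₹348.87 < fair 366.0495: forward underpriced → reverse cash-and-carry (short the stock, invest proceeds at r, pay the dividends, go long the forward).
Profit at T = |F_mkt − F*| = |348.87 − 366.0495| = ₹17.18 per share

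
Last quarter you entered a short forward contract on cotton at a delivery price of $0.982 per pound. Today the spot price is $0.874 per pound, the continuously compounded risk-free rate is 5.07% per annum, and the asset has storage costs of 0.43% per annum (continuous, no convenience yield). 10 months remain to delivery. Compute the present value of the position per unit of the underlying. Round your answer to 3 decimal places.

Current fair forward for the remaining 10 months: F = S·e^((r + u)·T), (r + u) = 0.0507 + 0.0043 = 0.0550
F = 0.874 · e^(0.0550 × 10/12) = 0.874 × 1.046900 = 0.9150
Value of long forward = (F − K)·e^(−rT) = (0.9150 − 0.982) · e^(−0.0507·10/12)
= -0.0670 × 0.958630 = -0.064
Short position value = −(long value) = $0.064

$0.064 per pound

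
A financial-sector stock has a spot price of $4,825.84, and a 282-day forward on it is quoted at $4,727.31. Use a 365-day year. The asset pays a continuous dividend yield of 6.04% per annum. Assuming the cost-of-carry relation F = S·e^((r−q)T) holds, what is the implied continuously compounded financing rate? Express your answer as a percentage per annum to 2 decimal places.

From F = S·e^((r−q)T): (r − q) = ln(F/S)/T
ln(4727.31/4825.84) = ln(0.979583) = -0.020628
(r − q) = -0.020628 / (282/365) = -0.026699
r = ln(F/S)/T + q = -0.026699 + 0.0604 = 0.033701
r = 3.37%

3.37%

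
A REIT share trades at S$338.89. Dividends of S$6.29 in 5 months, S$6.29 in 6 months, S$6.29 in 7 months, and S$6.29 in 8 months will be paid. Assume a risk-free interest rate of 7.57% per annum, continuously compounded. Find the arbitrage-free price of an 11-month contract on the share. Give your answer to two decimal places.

PV(dividends) I = 6.29·e^(−0.0757·5/12) + 6.29·e^(−0.0757·6/12) + 6.29·e^(−0.0757·7/12) + 6.29·e^(−0.0757·8/12)
I = 6.0947 + 6.0564 + 6.0183 + 5.9804 = 24.1498
F = (S − I)·e^(rT) = (338.89 − 24.1498) · e^(0.0757·11/12)
= 314.7402 · e^0.069392 = 314.7402 × 1.071856 = S$337.36

S$337.36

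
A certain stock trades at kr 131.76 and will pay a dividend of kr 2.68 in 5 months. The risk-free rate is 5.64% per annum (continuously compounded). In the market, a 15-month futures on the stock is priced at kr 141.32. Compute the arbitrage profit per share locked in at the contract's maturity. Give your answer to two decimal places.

kr 2.74 per share

PV(dividends) I = 2.68·e^(−0.0564·5/12) = 2.6178
Fair futures F* = (S − I)·e^(rT) = (131.76 − 2.6178)·e^0.070500 = 129.1422 × 1.073045 = 138.5754
Market kr 141.32 > fair 138.5754: forward overpriced → cash-and-carry (borrow at r, buy the stock and collect the dividends, short the forward).
Profit at T = |F_mkt − F*| = |141.32 − 138.5754| = kr 2.74 per share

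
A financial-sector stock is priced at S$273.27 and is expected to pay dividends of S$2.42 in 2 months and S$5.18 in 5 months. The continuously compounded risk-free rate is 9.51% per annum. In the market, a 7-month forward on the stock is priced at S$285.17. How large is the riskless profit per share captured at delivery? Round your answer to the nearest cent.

PV(dividends) I = 2.42·e^(−0.0951·2/12) + 5.18·e^(−0.0951·5/12) = 7.3607
Fair forward F* = (S − I)·e^(rT) = (273.27 − 7.3607)·e^0.055475 = 265.9093 × 1.057043 = 281.0776
Market S$285.17 > fair 281.0776: forward overpriced → cash-and-carry (borrow at r, buy the stock and collect the dividends, short the forward).
Profit at T = |F_mkt − F*| = |285.17 − 281.0776| = S$4.09 per share

S$4.09 per share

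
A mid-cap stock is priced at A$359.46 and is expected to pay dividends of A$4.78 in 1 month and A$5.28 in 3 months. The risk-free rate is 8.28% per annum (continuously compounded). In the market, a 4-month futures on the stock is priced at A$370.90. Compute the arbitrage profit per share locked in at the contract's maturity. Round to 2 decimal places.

A$11.58 per share

PV(dividends) I = 4.78·e^(−0.0828·1/12) + 5.28·e^(−0.0828·3/12) = 9.9190
Fair futures F* = (S − I)·e^(rT) = (359.46 − 9.9190)·e^0.027600 = 349.5410 × 1.027984 = 359.3226
Market A$370.90 > fair 359.3226: forward overpriced → cash-and-carry (borrow at r, buy the stock and collect the dividends, short the forward).
Profit at T = |F_mkt − F*| = |370.90 − 359.3226| = A$11.58 per share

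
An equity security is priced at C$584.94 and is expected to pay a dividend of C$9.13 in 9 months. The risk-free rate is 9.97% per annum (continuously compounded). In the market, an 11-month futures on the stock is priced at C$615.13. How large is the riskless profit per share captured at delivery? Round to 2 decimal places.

C$16.50 per share

PV(dividends) I = 9.13·e^(−0.0997·9/12) = 8.4722
Fair futures F* = (S − I)·e^(rT) = (584.94 − 8.4722)·e^0.091392 = 576.4678 × 1.095698 = 631.6346
Market C$615.13 < fair 631.6346: forward underpriced → reverse cash-and-carry (short the stock, invest proceeds at r, pay the dividends, go long the forward).
Profit at T = |F_mkt − F*| = |615.13 − 631.6346| = C$16.50 per share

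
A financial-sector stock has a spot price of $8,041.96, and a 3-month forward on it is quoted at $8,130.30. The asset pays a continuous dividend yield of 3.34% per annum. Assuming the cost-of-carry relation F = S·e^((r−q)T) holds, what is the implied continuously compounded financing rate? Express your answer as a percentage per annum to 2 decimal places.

7.71%

From F = S·e^((r−q)T): (r − q) = ln(F/S)/T
ln(8130.30/8041.96) = ln(1.010985) = 0.010925
(r − q) = 0.010925 / (3/12) = 0.043700
r = ln(F/S)/T + q = 0.043700 + 0.0334 = 0.077100
r = 7.71%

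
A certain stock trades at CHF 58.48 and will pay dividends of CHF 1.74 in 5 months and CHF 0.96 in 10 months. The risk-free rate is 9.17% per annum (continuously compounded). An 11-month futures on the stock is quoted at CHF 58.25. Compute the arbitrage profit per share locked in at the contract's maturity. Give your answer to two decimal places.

PV(dividends) I = 1.74·e^(−0.0917·5/12) + 0.96·e^(−0.0917·10/12) = 2.5641
Fair futures F* = (S − I)·e^(rT) = (58.48 − 2.5641)·e^0.084058 = 55.9159 × 1.087692 = 60.8193
Market CHF 58.25 < fair 60.8193: forward underpriced → reverse cash-and-carry (short the stock, invest proceeds at r, pay the dividends, go long the forward).
Profit at T = |F_mkt − F*| = |58.25 − 60.8193| = CHF 2.57 per share

CHF 2.57 per share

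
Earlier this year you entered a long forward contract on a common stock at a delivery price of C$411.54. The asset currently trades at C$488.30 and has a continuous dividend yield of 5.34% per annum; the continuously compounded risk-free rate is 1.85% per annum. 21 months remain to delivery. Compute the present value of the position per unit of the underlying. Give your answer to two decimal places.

Current fair forward for the remaining 21 months: F = S·e^((r − q)·T), (r − q) = 0.0185 − 0.0534 = -0.0349
F = 488.30 · e^(-0.0349 × 21/12) = 488.30 × 0.940753 = 459.3697
Value of long forward = (F − K)·e^(−rT) = (459.3697 − 411.54) · e^(−0.0185·21/12)
= 47.8297 × 0.968143 = 46.31

C$46.31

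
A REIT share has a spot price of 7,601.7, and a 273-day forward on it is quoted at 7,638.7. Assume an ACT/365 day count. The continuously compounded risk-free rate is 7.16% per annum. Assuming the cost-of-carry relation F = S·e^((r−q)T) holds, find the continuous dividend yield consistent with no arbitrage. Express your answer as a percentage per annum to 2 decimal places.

From F = S·e^((r−q)T): (r − q) = ln(F/S)/T
ln(7638.7/7601.7) = ln(1.004867) = 0.004855
(r − q) = 0.004855 / (273/365) = 0.006491
q = r − ln(F/S)/T = 0.0716 − 0.006491 = 0.065109
q = 6.51%

6.51%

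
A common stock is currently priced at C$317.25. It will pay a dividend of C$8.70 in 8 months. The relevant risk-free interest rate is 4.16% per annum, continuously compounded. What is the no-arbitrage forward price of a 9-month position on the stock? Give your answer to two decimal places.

PV(dividends) I = 8.70·e^(−0.0416·8/12)
I = 8.4620
F = (S − I)·e^(rT) = (317.25 − 8.4620) · e^(0.0416·9/12)
= 308.7880 · e^0.031200 = 308.7880 × 1.031692 = C$318.57

C$318.57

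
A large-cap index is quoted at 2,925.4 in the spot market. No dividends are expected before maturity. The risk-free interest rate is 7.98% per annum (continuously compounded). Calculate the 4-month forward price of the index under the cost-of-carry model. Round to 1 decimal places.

3,004.3

F = S·e^(rT) = 2925.4 · e^(0.0798 × 4/12)
= 2925.4 · e^0.026600 = 2925.4 × 1.026957
F = 3,004.3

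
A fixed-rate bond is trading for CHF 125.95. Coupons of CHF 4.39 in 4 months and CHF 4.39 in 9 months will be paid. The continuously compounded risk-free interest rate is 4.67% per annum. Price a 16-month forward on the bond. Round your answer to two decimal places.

PV(coupons) I = 4.39·e^(−0.0467·4/12) + 4.39·e^(−0.0467·9/12)
I = 4.3222 + 4.2389 = 8.5611
F = (S − I)·e^(rT) = (125.95 − 8.5611) · e^(0.0467·16/12)
= 117.3889 · e^0.062267 = 117.3889 × 1.064246 = CHF 124.93

CHF 124.93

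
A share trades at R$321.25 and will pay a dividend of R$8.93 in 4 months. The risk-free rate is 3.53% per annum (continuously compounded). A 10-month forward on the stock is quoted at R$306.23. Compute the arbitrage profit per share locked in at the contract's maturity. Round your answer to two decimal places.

R$15.52 per share

PV(dividends) I = 8.93·e^(−0.0353·4/12) = 8.8255
Fair forward F* = (S − I)·e^(rT) = (321.25 − 8.8255)·e^0.029417 = 312.4245 × 1.029854 = 321.7516
Market R$306.23 < fair 321.7516: forward underpriced → reverse cash-and-carry (short the stock, invest proceeds at r, pay the dividends, go long the forward).
Profit at T = |F_mkt − F*| = |306.23 − 321.7516| = R$15.52 per share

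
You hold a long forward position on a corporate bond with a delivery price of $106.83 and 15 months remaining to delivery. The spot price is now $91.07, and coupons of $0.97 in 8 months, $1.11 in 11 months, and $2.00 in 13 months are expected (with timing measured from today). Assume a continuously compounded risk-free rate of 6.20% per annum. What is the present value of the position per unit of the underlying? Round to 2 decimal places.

PV(remaining coupons) I = 0.97·e^(−0.0620·8/12) + 1.11·e^(−0.0620·11/12) + 2.00·e^(−0.0620·13/12) = 3.8495
Current forward F = (S − I)·e^(rT) = (91.07 − 3.8495)·e^(0.0620·15/12) = 87.2205 × 1.080582 = 94.2489
Value (long) = (F − K)·e^(−rT) = (94.2489 − 106.83) × 0.925427 = -11.6429
Value = -$11.64

-$11.64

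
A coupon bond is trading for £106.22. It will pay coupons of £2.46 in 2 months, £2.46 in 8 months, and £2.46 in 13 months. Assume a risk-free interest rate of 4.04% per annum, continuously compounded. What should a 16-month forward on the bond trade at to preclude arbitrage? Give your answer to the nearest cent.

PV(coupons) I = 2.46·e^(−0.0404·2/12) + 2.46·e^(−0.0404·8/12) + 2.46·e^(−0.0404·13/12)
I = 2.4435 + 2.3946 + 2.3547 = 7.1928
F = (S − I)·e^(rT) = (106.22 − 7.1928) · e^(0.0404·16/12)
= 99.0272 · e^0.053867 = 99.0272 × 1.055344 = £104.51

£104.51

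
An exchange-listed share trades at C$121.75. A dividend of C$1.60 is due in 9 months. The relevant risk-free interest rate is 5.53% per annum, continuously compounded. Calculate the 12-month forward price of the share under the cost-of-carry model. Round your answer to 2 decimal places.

C$127.05

PV(dividends) I = 1.60·e^(−0.0553·9/12)
I = 1.5350
F = (S − I)·e^(rT) = (121.75 − 1.5350) · e^(0.0553·12/12)
= 120.2150 · e^0.055300 = 120.2150 × 1.056858 = C$127.05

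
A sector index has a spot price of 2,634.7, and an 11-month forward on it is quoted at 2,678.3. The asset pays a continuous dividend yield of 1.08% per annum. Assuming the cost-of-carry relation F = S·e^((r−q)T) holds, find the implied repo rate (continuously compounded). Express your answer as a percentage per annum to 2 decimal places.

2.87%

From F = S·e^((r−q)T): (r − q) = ln(F/S)/T
ln(2678.3/2634.7) = ln(1.016548) = 0.016413
(r − q) = 0.016413 / (11/12) = 0.017905
r = ln(F/S)/T + q = 0.017905 + 0.0108 = 0.028705
r = 2.87%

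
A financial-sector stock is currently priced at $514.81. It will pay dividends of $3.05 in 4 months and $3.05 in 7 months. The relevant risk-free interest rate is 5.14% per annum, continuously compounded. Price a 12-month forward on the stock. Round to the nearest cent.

PV(dividends) I = 3.05·e^(−0.0514·4/12) + 3.05·e^(−0.0514·7/12)
I = 2.9982 + 2.9599 = 5.9581
F = (S − I)·e^(rT) = (514.81 − 5.9581) · e^(0.0514·12/12)
= 508.8519 · e^0.051400 = 508.8519 × 1.052744 = $535.69

$535.69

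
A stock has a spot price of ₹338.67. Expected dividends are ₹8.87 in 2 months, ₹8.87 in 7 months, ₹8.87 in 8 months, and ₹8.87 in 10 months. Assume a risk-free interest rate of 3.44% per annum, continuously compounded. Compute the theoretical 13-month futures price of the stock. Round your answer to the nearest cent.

PV(dividends) I = 8.87·e^(−0.0344·2/12) + 8.87·e^(−0.0344·7/12) + 8.87·e^(−0.0344·8/12) + 8.87·e^(−0.0344·10/12)
I = 8.8193 + 8.6938 + 8.6689 + 8.6193 = 34.8013
F = (S − I)·e^(rT) = (338.67 − 34.8013) · e^(0.0344·13/12)
= 303.8687 · e^0.037267 = 303.8687 × 1.037970 = ₹315.41

₹315.41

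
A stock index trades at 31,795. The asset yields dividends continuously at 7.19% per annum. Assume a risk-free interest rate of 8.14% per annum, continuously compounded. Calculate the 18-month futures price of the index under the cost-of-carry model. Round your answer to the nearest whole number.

32,251

F = S·e^((r − q)T) = 31795 · e^((0.0814 − 0.0719) × 18/12)
= 31795 · e^0.014250 = 31795 × 1.014352
F = 32,251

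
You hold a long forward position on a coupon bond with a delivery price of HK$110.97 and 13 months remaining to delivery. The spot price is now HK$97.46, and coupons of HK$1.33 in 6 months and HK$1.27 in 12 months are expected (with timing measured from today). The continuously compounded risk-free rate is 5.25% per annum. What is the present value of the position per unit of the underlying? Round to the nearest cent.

PV(remaining coupons) I = 1.33·e^(−0.0525·6/12) + 1.27·e^(−0.0525·12/12) = 2.5006
Current forward F = (S − I)·e^(rT) = (97.46 − 2.5006)·e^(0.0525·13/12) = 94.9594 × 1.058523 = 100.5167
Value (long) = (F − K)·e^(−rT) = (100.5167 − 110.97) × 0.944712 = -9.8754
Value = -HK$9.88

-HK$9.88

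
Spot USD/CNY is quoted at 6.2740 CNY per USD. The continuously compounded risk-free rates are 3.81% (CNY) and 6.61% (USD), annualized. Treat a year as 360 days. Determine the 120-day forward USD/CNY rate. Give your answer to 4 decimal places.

F = S·e^((r_CNY − r_USD)T) = 6.2740 · e^((0.0381 − 0.0661) × 120/360)
= 6.2740 · e^-0.009333 = 6.2740 × 0.990710
F = 6.2157 CNY per USD

6.2157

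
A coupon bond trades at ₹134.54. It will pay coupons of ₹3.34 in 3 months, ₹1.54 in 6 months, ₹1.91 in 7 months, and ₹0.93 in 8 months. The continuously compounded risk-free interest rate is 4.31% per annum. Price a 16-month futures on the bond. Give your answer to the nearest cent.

PV(coupons) I = 3.34·e^(−0.0431·3/12) + 1.54·e^(−0.0431·6/12) + 1.91·e^(−0.0431·7/12) + 0.93·e^(−0.0431·8/12)
I = 3.3042 + 1.5072 + 1.8626 + 0.9037 = 7.5777
F = (S − I)·e^(rT) = (134.54 − 7.5777) · e^(0.0431·16/12)
= 126.9623 · e^0.057467 = 126.9623 × 1.059150 = ₹134.47

₹134.47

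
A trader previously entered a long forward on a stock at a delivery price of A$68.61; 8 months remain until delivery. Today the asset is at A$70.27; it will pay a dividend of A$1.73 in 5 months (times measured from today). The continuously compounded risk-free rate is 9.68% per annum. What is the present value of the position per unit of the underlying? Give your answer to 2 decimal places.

A$4.29

PV(remaining dividends) I = 1.73·e^(−0.0968·5/12) = 1.6616
Current forward F = (S − I)·e^(rT) = (70.27 − 1.6616)·e^(0.0968·8/12) = 68.6084 × 1.066661 = 73.1819
Value (long) = (F − K)·e^(−rT) = (73.1819 − 68.61) × 0.937505 = 4.2862
Value = A$4.29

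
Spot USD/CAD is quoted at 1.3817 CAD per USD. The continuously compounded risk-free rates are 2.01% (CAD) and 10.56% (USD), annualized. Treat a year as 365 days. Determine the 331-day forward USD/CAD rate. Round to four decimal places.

F = S·e^((r_CAD − r_USD)T) = 1.3817 · e^((0.0201 − 0.1056) × 331/365)
= 1.3817 · e^-0.077536 = 1.3817 × 0.925394
F = 1.2786 CAD per USD

1.2786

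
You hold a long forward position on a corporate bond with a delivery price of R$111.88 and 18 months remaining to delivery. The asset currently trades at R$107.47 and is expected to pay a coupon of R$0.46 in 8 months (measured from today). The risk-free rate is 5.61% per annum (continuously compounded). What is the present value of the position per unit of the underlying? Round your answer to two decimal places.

PV(remaining coupons) I = 0.46·e^(−0.0561·8/12) = 0.4431
Current forward F = (S − I)·e^(rT) = (107.47 − 0.4431)·e^(0.0561·18/12) = 107.0269 × 1.087792 = 116.4230
Value (long) = (F − K)·e^(−rT) = (116.4230 − 111.88) × 0.919293 = 4.1763
Value = R$4.18

R$4.18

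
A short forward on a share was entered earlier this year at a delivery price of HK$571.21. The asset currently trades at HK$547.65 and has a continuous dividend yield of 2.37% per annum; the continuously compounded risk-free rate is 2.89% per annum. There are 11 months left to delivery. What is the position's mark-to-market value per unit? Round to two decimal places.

Current fair forward for the remaining 11 months: F = S·e^((r − q)·T), (r − q) = 0.0289 − 0.0237 = 0.0052
F = 547.65 · e^(0.0052 × 11/12) = 547.65 × 1.004778 = 550.2667
Value of long forward = (F − K)·e^(−rT) = (550.2667 − 571.21) · e^(−0.0289·11/12)
= -20.9433 × 0.973856 = -20.40
Short position value = −(long value) = HK$20.40

HK$20.40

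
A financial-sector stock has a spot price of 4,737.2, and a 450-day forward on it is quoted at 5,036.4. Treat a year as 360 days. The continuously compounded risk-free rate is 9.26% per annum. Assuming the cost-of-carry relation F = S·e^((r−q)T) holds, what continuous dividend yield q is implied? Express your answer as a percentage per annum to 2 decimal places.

4.36%

From F = S·e^((r−q)T): (r − q) = ln(F/S)/T
ln(5036.4/4737.2) = ln(1.063160) = 0.061246
(r − q) = 0.061246 / (450/360) = 0.048997
q = r − ln(F/S)/T = 0.0926 − 0.048997 = 0.043603
q = 4.36%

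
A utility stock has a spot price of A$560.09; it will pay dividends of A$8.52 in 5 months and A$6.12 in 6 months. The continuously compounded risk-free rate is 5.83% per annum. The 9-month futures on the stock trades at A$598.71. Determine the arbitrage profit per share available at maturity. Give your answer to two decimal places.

PV(dividends) I = 8.52·e^(−0.0583·5/12) + 6.12·e^(−0.0583·6/12) = 14.2597
Fair futures F* = (S − I)·e^(rT) = (560.09 − 14.2597)·e^0.043725 = 545.8303 × 1.044695 = 570.2262
Market A$598.71 > fair 570.2262: forward overpriced → cash-and-carry (borrow at r, buy the stock and collect the dividends, short the forward).
Profit at T = |F_mkt − F*| = |598.71 − 570.2262| = A$28.48 per share

A$28.48 per share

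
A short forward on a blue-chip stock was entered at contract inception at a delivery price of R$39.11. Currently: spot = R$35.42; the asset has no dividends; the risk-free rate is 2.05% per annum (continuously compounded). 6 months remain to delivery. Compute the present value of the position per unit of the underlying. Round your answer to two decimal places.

R$3.29

Current fair forward for the remaining 6 months: F = S·e^(r·T), r = 0.0205
F = 35.42 · e^(0.0205 × 6/12) = 35.42 × 1.010303 = 35.7849
Value of long forward = (F − K)·e^(−rT) = (35.7849 − 39.11) · e^(−0.0205·6/12)
= -3.3251 × 0.989802 = -3.29
Short position value = −(long value) = R$3.29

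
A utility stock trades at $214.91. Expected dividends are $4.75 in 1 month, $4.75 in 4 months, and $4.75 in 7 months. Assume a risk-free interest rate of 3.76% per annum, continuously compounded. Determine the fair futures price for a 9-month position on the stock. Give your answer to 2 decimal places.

PV(dividends) I = 4.75·e^(−0.0376·1/12) + 4.75·e^(−0.0376·4/12) + 4.75·e^(−0.0376·7/12)
I = 4.7351 + 4.6908 + 4.6470 = 14.0729
F = (S − I)·e^(rT) = (214.91 − 14.0729) · e^(0.0376·9/12)
= 200.8371 · e^0.028200 = 200.8371 × 1.028601 = $206.58

$206.58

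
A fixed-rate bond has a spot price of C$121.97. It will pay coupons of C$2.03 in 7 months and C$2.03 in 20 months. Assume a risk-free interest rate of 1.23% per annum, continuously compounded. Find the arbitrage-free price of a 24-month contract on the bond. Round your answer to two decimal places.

C$120.90

PV(coupons) I = 2.03·e^(−0.0123·7/12) + 2.03·e^(−0.0123·20/12)
I = 2.0155 + 1.9888 = 4.0043
F = (S − I)·e^(rT) = (121.97 − 4.0043) · e^(0.0123·24/12)
= 117.9657 · e^0.024600 = 117.9657 × 1.024905 = C$120.90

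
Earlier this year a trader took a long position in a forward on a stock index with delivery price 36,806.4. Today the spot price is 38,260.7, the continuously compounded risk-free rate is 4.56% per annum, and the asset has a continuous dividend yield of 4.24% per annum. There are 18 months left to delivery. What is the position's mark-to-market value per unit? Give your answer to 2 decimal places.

Current fair forward for the remaining 18 months: F = S·e^((r − q)·T), (r − q) = 0.0456 − 0.0424 = 0.0032
F = 38260.7 · e^(0.0032 × 18/12) = 38260.7 × 1.00481154 = 38444.7929
Value of long forward = (F − K)·e^(−rT) = (38444.7929 − 36806.4) · e^(−0.0456·18/12)
= 1638.3929 × 0.93388684 = 1530.07

1530.07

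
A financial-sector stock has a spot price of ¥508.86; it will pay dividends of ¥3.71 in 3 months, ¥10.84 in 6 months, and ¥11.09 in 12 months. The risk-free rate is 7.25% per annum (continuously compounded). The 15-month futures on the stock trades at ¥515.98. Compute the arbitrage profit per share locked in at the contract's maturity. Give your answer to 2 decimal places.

PV(dividends) I = 3.71·e^(−0.0725·3/12) + 10.84·e^(−0.0725·6/12) + 11.09·e^(−0.0725·12/12) = 24.4119
Fair futures F* = (S − I)·e^(rT) = (508.86 − 24.4119)·e^0.090625 = 484.4481 × 1.094858 = 530.4019
Market ¥515.98 < fair 530.4019: forward underpriced → reverse cash-and-carry (short the stock, invest proceeds at r, pay the dividends, go long the forward).
Profit at T = |F_mkt − F*| = |515.98 − 530.4019| = ¥14.42 per share

¥14.42 per share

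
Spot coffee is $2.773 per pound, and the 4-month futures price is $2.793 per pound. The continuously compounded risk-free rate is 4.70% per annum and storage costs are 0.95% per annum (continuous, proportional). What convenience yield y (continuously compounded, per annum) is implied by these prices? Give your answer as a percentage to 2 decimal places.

F = S·e^((r+u−y)T) ⇒ (r+u−y) = ln(F/S)/T
ln(2.793/2.773) = 0.007187; /T ⇒ 0.021561
y = r + u − ln(F/S)/T = 0.0470 + 0.0095 − 0.021561 = 0.034939
y = 3.49%

3.49%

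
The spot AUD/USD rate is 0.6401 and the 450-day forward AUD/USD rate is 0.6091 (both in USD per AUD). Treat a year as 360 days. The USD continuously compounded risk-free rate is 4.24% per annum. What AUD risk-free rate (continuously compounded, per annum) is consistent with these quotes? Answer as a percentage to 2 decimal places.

F = S·e^((r_USD − r_AUD)T) ⇒ r_AUD = r_USD − ln(F/S)/T
ln(0.6091/0.6401) = -0.049642; /(450/360) = -0.039714
r_AUD = 0.0424 + 0.039714 = 0.082114
r_AUD = 8.21%

8.21%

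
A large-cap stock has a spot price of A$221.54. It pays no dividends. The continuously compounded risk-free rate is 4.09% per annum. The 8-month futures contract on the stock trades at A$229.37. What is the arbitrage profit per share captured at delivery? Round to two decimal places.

Fair futures: F* = S·e^(carry·T), with carry = r = 0.0409
F* = 221.54 · e^(0.0409 × 8/12) = 221.54 · e^0.027267 = 221.54 × 1.027642 = A$227.6638
Market A$229.37 > fair A$227.6638: forward overpriced → cash-and-carry (buy spot, short the forward).
At maturity, profit = |F_mkt − F*| = |229.37 − 227.6638| = A$1.71 per share

A$1.71 per share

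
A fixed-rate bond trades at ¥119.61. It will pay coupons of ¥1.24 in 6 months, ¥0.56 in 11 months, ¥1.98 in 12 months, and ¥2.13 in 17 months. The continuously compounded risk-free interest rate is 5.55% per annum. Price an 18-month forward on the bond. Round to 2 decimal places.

PV(coupons) I = 1.24·e^(−0.0555·6/12) + 0.56·e^(−0.0555·11/12) + 1.98·e^(−0.0555·12/12) + 2.13·e^(−0.0555·17/12)
I = 1.2061 + 0.5322 + 1.8731 + 1.9689 = 5.5803
F = (S − I)·e^(rT) = (119.61 − 5.5803) · e^(0.0555·18/12)
= 114.0297 · e^0.083250 = 114.0297 × 1.086813 = ¥123.93

¥123.93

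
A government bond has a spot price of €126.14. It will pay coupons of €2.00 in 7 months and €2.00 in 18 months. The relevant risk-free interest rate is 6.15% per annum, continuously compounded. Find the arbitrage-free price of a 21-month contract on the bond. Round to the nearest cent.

€136.29

PV(coupons) I = 2.00·e^(−0.0615·7/12) + 2.00·e^(−0.0615·18/12)
I = 1.9295 + 1.8238 = 3.7533
F = (S − I)·e^(rT) = (126.14 − 3.7533) · e^(0.0615·21/12)
= 122.3867 · e^0.107625 = 122.3867 × 1.113630 = €136.29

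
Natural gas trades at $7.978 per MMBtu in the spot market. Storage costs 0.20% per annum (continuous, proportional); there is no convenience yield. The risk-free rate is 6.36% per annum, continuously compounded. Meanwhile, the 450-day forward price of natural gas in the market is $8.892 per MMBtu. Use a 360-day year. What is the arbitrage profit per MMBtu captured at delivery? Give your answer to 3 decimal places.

$0.232 per MMBtu

Fair forward: F* = S·e^(carry·T), with carry = (r + u) = 0.0636 + 0.0020 = 0.0656
F* = 7.978 · e^(0.0656 × 450/360) = 7.978 · e^0.082000 = 7.978 × 1.085456 = $8.6598
Market $8.892 > fair $8.6598: forward overpriced → cash-and-carry (buy spot, short the forward).
At maturity, profit = |F_mkt − F*| = |8.892 − 8.6598| = $0.232 per MMBtu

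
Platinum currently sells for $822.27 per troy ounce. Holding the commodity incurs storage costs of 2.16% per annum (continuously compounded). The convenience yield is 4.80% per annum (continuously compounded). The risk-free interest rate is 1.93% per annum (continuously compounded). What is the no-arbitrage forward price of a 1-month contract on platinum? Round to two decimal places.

Net carry = r + u − y = 0.0193 + 0.0216 − 0.0480 = -0.0071
F = S·e^((r+u−y)T) = 822.27 · e^(-0.0071 × 1/12) = 822.27 · e^-0.000592
= 822.27 × 0.999408 = $821.78 per troy ounce

$821.78 per troy ounce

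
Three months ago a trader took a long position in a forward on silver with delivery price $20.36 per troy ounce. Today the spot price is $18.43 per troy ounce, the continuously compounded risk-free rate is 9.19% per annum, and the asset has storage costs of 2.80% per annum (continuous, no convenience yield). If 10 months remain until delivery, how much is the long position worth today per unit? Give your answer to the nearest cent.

Current fair forward for the remaining 10 months: F = S·e^((r + u)·T), (r + u) = 0.0919 + 0.0280 = 0.1199
F = 18.43 · e^(0.1199 × 10/12) = 18.43 × 1.105079 = 20.3666
Value of long forward = (F − K)·e^(−rT) = (20.3666 − 20.36) · e^(−0.0919·10/12)
= 0.0066 × 0.926276 = 0.01

$0.01 per troy ounce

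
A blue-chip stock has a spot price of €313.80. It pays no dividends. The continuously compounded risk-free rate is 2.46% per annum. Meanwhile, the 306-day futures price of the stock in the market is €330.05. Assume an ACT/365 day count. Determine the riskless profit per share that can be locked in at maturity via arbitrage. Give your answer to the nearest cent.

€9.71 per share

Fair futures: F* = S·e^(carry·T), with carry = r = 0.0246
F* = 313.80 · e^(0.0246 × 306/365) = 313.80 · e^0.020624 = 313.80 × 1.020838 = €320.3390
Market €330.05 > fair €320.3390: forward overpriced → cash-and-carry (buy spot, short the forward).
At maturity, profit = |F_mkt − F*| = |330.05 − 320.3390| = €9.71 per share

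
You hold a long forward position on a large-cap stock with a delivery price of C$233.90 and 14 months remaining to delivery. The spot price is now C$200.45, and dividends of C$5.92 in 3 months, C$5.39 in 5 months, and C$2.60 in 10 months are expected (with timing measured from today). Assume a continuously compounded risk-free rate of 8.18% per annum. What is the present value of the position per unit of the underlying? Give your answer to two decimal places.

-C$25.60

PV(remaining dividends) I = 5.92·e^(−0.0818·3/12) + 5.39·e^(−0.0818·5/12) + 2.60·e^(−0.0818·10/12) = 13.4382
Current forward F = (S − I)·e^(rT) = (200.45 − 13.4382)·e^(0.0818·14/12) = 187.0118 × 1.100135 = 205.7382
Value (long) = (F − K)·e^(−rT) = (205.7382 − 233.90) × 0.908979 = -25.5985
Value = -C$25.60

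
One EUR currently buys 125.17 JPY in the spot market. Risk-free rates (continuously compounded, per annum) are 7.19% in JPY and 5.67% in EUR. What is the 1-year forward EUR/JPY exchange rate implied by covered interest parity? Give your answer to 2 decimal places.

127.09

F = S·e^((r_JPY − r_EUR)T) = 125.17 · e^((0.0719 − 0.0567) × 1)
= 125.17 · e^0.015200 = 125.17 × 1.015316
F = 127.09 JPY per EUR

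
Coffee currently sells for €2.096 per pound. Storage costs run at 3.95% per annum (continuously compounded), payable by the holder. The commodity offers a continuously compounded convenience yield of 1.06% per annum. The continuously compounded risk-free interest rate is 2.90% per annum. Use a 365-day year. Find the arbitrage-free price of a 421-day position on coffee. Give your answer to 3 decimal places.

€2.241 per pound

Net carry = r + u − y = 0.0290 + 0.0395 − 0.0106 = 0.0579
F = S·e^((r+u−y)T) = 2.096 · e^(0.0579 × 421/365) = 2.096 · e^0.066783
= 2.096 × 1.069063 = €2.241 per pound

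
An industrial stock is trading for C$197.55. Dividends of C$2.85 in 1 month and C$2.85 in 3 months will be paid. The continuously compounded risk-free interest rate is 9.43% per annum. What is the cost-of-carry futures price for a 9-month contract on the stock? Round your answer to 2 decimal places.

PV(dividends) I = 2.85·e^(−0.0943·1/12) + 2.85·e^(−0.0943·3/12)
I = 2.8277 + 2.7836 = 5.6113
F = (S − I)·e^(rT) = (197.55 − 5.6113) · e^(0.0943·9/12)
= 191.9387 · e^0.070725 = 191.9387 × 1.073286 = C$206.01

C$206.01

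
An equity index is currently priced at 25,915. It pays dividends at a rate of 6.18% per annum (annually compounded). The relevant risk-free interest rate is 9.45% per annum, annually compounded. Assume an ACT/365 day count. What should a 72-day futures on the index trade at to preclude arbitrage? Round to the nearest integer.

F = S · (1+r)^T / (1+q)^T
= 25915 × 1.017972 / 1.011899 = 25915 × 1.006002
F = 26,071

26,071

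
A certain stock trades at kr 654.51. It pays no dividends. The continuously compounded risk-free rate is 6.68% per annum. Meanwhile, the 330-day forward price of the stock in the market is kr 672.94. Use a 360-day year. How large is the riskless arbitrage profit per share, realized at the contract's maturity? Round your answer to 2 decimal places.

kr 22.90 per share

Fair forward: F* = S·e^(carry·T), with carry = r = 0.0668
F* = 654.51 · e^(0.0668 × 330/360) = 654.51 · e^0.061233 = 654.51 × 1.063147 = kr 695.8403
Market kr 672.94 < fair kr 695.8403: forward underpriced → reverse cash-and-carry (short spot, go long the forward).
At maturity, profit = |F_mkt − F*| = |672.94 − 695.8403| = kr 22.90 per share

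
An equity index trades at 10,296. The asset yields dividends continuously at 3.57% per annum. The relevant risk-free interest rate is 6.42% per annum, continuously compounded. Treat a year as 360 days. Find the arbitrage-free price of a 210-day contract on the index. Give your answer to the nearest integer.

F = S·e^((r − q)T) = 10296 · e^((0.0642 − 0.0357) × 210/360)
= 10296 · e^0.016625 = 10296 × 1.016764
F = 10,469

10,469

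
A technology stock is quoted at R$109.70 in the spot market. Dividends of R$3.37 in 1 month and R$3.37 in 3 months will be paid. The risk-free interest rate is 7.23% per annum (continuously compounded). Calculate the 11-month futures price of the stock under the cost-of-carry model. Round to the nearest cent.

R$110.10

PV(dividends) I = 3.37·e^(−0.0723·1/12) + 3.37·e^(−0.0723·3/12)
I = 3.3498 + 3.3096 = 6.6594
F = (S − I)·e^(rT) = (109.70 − 6.6594) · e^(0.0723·11/12)
= 103.0406 · e^0.066275 = 103.0406 × 1.068521 = R$110.10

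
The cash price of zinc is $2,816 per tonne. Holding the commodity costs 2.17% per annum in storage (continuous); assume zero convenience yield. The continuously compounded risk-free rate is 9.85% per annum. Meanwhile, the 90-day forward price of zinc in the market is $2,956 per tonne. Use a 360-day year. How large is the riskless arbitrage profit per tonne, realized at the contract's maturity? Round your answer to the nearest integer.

$54 per tonne

Fair forward: F* = S·e^(carry·T), with carry = (r + u) = 0.0985 + 0.0217 = 0.1202
F* = 2816 · e^(0.1202 × 90/360) = 2816 · e^0.030050 = 2816 × 1.030506 = $2901.9049
Market $2956 > fair $2901.9049: forward overpriced → cash-and-carry (buy spot, short the forward).
At maturity, profit = |F_mkt − F*| = |2956 − 2901.9049| = $54 per tonne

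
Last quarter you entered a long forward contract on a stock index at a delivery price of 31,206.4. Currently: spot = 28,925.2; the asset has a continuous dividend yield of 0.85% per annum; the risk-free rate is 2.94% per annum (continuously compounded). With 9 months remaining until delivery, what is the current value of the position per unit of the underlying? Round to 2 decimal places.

Current fair forward for the remaining 9 months: F = S·e^((r − q)·T), (r − q) = 0.0294 − 0.0085 = 0.0209
F = 28925.2 · e^(0.0209 × 9/12) = 28925.2 × 1.01579850 = 29382.1748
Value of long forward = (F − K)·e^(−rT) = (29382.1748 − 31206.4) · e^(−0.0294·9/12)
= -1824.2252 × 0.97819132 = -1784.44

-1784.44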